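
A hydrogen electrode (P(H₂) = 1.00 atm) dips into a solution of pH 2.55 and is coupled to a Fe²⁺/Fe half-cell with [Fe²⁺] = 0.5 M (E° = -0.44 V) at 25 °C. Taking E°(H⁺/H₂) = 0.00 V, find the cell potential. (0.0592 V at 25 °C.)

0.30 V

The hydrogen couple is the cathode, so E°_cell = 0.44 V; n = 2.
[H⁺] = 10^(−2.55) = 0.0028 M, and Q = [Fe²⁺]·P(H₂) / [H⁺]^2 = 6.29 × 10^4.
E = E° − (0.0592/2) log Q = 0.44 − (0.0592/2)(4.799) = 0.298 V.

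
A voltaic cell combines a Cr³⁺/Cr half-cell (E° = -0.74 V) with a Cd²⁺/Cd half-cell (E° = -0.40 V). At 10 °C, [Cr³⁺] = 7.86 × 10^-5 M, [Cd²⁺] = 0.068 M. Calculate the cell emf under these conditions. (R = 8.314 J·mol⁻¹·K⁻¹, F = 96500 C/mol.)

The Cd²⁺/Cd couple has the higher reduction potential and acts as the cathode, so E°_cell = -0.40 − (-0.74) = 0.34 V.
Balancing electrons gives n = 6; the reaction quotient is Q = [Cr³⁺]^2/[Cd²⁺]^3 = 1.96 × 10^-5.
E = E° − (RT/nF) ln Q = 0.34 − (8.314×283)/(6×96500) × (-10.838) = 0.340 + 0.044 = 0.384 V.

0.384 V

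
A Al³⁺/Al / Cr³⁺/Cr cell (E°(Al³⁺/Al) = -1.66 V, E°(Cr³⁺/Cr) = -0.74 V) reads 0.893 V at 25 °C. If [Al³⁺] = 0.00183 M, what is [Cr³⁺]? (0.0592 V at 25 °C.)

From the Nernst equation, log Q = n(E° − E)/0.0592 = 3(0.92 − 0.893)/0.0592 = 1.368, so Q = 23.3.
With Q = [Al³⁺]/[Cr³⁺] and the known concentrations, [Cr³⁺] in the denominator gives [Cr³⁺] = 7.8 × 10^-5 M.

7.8 × 10^-5 M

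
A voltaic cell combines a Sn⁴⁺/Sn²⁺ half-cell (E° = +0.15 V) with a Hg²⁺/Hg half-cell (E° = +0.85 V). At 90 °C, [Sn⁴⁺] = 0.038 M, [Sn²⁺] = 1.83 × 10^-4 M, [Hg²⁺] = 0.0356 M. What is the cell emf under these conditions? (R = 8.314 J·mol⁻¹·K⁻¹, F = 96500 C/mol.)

The Hg²⁺/Hg couple has the higher reduction potential and acts as the cathode, so E°_cell = +0.85 − (+0.15) = 0.70 V.
Balancing electrons gives n = 2; the reaction quotient is Q = [Sn⁴⁺]/([Sn²⁺]·[Hg²⁺]) = 5830.
E = E° − (RT/nF) ln Q = 0.70 − (8.314×363)/(2×96500) × (8.671) = 0.700 − 0.136 = 0.564 V.

0.564 V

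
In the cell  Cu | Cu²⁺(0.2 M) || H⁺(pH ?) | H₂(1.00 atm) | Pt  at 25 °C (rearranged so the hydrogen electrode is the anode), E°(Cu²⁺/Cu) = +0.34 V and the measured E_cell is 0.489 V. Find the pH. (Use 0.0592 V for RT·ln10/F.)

E°_cell = 0.34 V and n = 2.
log Q = n(E° − E)/0.0592 = 2×(0.34 − 0.489)/0.0592 = -5.034.
With Q = [H⁺]^2 / ([Cu²⁺]·P(H₂)), solving for [H⁺] gives log[H⁺] = -2.866, so pH = 2.87.

pH = 2.87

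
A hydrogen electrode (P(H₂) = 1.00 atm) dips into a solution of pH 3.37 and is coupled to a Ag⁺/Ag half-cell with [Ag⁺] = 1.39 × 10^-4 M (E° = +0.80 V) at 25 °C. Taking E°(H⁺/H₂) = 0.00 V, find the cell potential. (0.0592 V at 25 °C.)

0.77 V

The Ag⁺/Ag couple is the cathode, so E°_cell = 0.80 V; n = 2.
[H⁺] = 10^(−3.37) = 4.3 × 10^-4 M, and Q = [H⁺]^2 / ([Ag⁺]^2·P(H₂)) = 9.42.
E = E° − (0.0592/2) log Q = 0.80 − (0.0592/2)(0.974) = 0.771 V.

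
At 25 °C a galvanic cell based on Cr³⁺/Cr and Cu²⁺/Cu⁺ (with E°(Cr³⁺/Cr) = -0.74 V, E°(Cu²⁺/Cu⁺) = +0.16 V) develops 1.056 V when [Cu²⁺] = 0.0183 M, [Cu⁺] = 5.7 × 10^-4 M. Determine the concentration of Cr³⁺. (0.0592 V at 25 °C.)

4.1 × 10^-4 M

From the Nernst equation, log Q = n(E° − E)/0.0592 = 3(0.90 − 1.056)/0.0592 = -7.905, so Q = 1.24 × 10^-8.
With Q = [Cr³⁺]·[Cu⁺]^3/[Cu²⁺]^3 and the known concentrations, [Cr³⁺] in the numerator gives [Cr³⁺] = 4.1 × 10^-4 M.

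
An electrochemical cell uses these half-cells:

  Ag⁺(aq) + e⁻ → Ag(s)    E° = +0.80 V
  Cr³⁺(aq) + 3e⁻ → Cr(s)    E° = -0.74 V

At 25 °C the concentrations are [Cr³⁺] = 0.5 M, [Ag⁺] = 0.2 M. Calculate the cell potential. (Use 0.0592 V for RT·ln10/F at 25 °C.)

1.50 V

The Ag⁺/Ag couple has the higher reduction potential and acts as the cathode, so E°_cell = +0.80 − (-0.74) = 1.54 V.
Balancing electrons gives n = 3; the reaction quotient is Q = [Cr³⁺]/[Ag⁺]^3 = 62.5.
At 25 °C, E = E° − (0.0592/n) log Q = 1.54 − (0.0592/3)(1.796) = 1.540 − 0.035 = 1.505 V.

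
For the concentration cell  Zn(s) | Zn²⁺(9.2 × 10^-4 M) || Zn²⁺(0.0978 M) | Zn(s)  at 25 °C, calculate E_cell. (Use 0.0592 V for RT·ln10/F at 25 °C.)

0.060 V

Both half-cells are Zn²⁺/Zn, so E°_cell = 0. The concentrated side is the cathode; the cell reaction moves Zn²⁺ from high to low concentration with n = 2.
Q = [Zn²⁺]_dilute/[Zn²⁺]_conc = 9.2 × 10^-4/0.0978 = 0.00941.
E = 0 − (0.0592/2) log Q = −(0.0592/2)(-2.027) = 0.0600 V.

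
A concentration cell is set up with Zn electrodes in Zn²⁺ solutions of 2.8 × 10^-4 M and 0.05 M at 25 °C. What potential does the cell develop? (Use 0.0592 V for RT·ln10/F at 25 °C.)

0.067 V

Both half-cells are Zn²⁺/Zn, so E°_cell = 0. The concentrated side is the cathode; the cell reaction moves Zn²⁺ from high to low concentration with n = 2.
Q = [Zn²⁺]_dilute/[Zn²⁺]_conc = 2.8 × 10^-4/0.05 = 0.00560.
E = 0 − (0.0592/2) log Q = −(0.0592/2)(-2.252) = 0.0667 V.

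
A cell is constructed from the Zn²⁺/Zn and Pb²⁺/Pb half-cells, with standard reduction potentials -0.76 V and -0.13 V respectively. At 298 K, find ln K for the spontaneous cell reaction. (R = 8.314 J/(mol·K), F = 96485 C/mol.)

E°_cell = -0.13 − (-0.76) = 0.63 V, with n = 2 electrons transferred.
At equilibrium E = 0, so the Nernst equation gives ln K = nFE°/RT = (2)(96485)(0.63)/((8.314)(298)) = 49.07.

ln K = 49.1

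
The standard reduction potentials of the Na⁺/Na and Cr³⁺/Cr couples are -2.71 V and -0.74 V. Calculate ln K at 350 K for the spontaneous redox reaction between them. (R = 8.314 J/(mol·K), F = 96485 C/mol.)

ln K = 196.0

E°_cell = -0.74 − (-2.71) = 1.97 V, with n = 3 electrons transferred.
At equilibrium E = 0, so the Nernst equation gives ln K = nFE°/RT = (3)(96485)(1.97)/((8.314)(350)) = 195.96.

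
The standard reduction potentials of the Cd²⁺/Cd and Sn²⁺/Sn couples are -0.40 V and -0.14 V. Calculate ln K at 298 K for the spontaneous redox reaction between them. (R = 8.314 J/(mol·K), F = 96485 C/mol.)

E°_cell = -0.14 − (-0.40) = 0.26 V, with n = 2 electrons transferred.
At equilibrium E = 0, so the Nernst equation gives ln K = nFE°/RT = (2)(96485)(0.26)/((8.314)(298)) = 20.25.

ln K = 20.3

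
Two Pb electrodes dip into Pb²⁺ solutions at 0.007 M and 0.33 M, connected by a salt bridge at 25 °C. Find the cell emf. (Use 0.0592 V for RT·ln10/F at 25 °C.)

0.050 V

Both half-cells are Pb²⁺/Pb, so E°_cell = 0. The concentrated side is the cathode; the cell reaction moves Pb²⁺ from high to low concentration with n = 2.
Q = [Pb²⁺]_dilute/[Pb²⁺]_conc = 0.007/0.33 = 0.0212.
E = 0 − (0.0592/2) log Q = −(0.0592/2)(-1.673) = 0.0495 V.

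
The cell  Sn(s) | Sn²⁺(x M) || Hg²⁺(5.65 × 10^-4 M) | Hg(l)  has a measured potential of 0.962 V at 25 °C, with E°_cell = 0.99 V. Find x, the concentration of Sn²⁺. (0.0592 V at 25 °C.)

From the Nernst equation, log Q = n(E° − E)/0.0592 = 2(0.99 − 0.962)/0.0592 = 0.946, so Q = 8.83.
With Q = [Sn²⁺]/[Hg²⁺] and the known concentrations, [Sn²⁺] in the numerator gives [Sn²⁺] = 0.005 M.

0.005 M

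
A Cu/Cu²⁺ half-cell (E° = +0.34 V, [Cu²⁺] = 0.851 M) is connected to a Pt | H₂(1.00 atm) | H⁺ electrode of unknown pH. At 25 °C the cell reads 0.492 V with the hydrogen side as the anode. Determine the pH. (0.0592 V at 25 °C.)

pH = 2.60

E°_cell = 0.34 V and n = 2.
log Q = n(E° − E)/0.0592 = 2×(0.34 − 0.492)/0.0592 = -5.135.
With Q = [H⁺]^2 / ([Cu²⁺]·P(H₂)), solving for [H⁺] gives log[H⁺] = -2.603, so pH = 2.60.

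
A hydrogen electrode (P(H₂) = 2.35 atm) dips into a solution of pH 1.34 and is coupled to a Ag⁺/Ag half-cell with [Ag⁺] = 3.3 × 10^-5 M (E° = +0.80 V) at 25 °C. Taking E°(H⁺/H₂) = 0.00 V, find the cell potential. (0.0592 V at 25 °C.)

The Ag⁺/Ag couple is the cathode, so E°_cell = 0.80 V; n = 2.
[H⁺] = 10^(−1.34) = 0.046 M, and Q = [H⁺]^2 / ([Ag⁺]^2·P(H₂)) = 8.16 × 10^5.
E = E° − (0.0592/2) log Q = 0.80 − (0.0592/2)(5.912) = 0.625 V.

0.63 V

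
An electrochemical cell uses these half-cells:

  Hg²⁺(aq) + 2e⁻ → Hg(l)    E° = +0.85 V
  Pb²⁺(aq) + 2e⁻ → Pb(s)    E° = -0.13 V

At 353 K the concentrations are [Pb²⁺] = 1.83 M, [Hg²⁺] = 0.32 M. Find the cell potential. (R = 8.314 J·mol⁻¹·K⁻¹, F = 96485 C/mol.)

0.953 V

The Hg²⁺/Hg couple has the higher reduction potential and acts as the cathode, so E°_cell = +0.85 − (-0.13) = 0.98 V.
Balancing electrons gives n = 2; the reaction quotient is Q = [Pb²⁺]/[Hg²⁺] = 5.72.
E = E° − (RT/nF) ln Q = 0.98 − (8.314×353)/(2×96485) × (1.744) = 0.980 − 0.027 = 0.953 V.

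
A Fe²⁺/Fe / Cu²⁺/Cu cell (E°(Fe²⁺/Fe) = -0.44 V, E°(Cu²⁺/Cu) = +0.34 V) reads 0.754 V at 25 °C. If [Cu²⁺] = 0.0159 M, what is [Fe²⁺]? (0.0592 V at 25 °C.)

0.12 M

From the Nernst equation, log Q = n(E° − E)/0.0592 = 2(0.78 − 0.754)/0.0592 = 0.878, so Q = 7.56.
With Q = [Fe²⁺]/[Cu²⁺] and the known concentrations, [Fe²⁺] in the numerator gives [Fe²⁺] = 0.12 M.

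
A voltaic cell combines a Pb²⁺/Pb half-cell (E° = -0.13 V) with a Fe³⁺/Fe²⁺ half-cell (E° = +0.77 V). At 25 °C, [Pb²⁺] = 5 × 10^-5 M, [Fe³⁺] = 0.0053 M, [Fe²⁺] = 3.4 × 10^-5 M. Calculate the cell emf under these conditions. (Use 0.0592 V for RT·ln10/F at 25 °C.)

The Fe³⁺/Fe²⁺ couple has the higher reduction potential and acts as the cathode, so E°_cell = +0.77 − (-0.13) = 0.90 V.
Balancing electrons gives n = 2; the reaction quotient is Q = [Pb²⁺]·[Fe²⁺]^2/[Fe³⁺]^2 = 2.06 × 10^-9.
At 25 °C, E = E° − (0.0592/n) log Q = 0.90 − (0.0592/2)(-8.687) = 0.900 + 0.257 = 1.157 V.

1.16 V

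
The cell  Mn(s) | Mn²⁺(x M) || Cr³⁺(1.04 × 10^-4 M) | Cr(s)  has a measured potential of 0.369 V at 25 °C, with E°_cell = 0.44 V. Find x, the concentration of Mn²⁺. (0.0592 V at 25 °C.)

0.55 M

From the Nernst equation, log Q = n(E° − E)/0.0592 = 6(0.44 − 0.369)/0.0592 = 7.196, so Q = 1.57 × 10^7.
With Q = [Mn²⁺]^3/[Cr³⁺]^2 and the known concentrations, [Mn²⁺]^3 in the numerator gives [Mn²⁺] = 0.55 M.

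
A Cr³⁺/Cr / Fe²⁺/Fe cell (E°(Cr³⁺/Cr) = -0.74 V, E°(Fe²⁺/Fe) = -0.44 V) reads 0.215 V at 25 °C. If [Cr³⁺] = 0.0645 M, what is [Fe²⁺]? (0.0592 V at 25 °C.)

From the Nernst equation, log Q = n(E° − E)/0.0592 = 6(0.30 − 0.215)/0.0592 = 8.615, so Q = 4.12 × 10^8.
With Q = [Cr³⁺]^2/[Fe²⁺]^3 and the known concentrations, [Fe²⁺]^3 in the denominator gives [Fe²⁺] = 2.2 × 10^-4 M.

2.2 × 10^-4 M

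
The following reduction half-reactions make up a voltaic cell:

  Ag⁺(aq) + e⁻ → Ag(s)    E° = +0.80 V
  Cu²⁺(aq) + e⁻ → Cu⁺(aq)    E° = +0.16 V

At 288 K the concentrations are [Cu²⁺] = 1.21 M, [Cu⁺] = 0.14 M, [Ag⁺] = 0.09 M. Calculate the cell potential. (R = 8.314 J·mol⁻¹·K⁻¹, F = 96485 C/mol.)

The Ag⁺/Ag couple has the higher reduction potential and acts as the cathode, so E°_cell = +0.80 − (+0.16) = 0.64 V.
Balancing electrons gives n = 1; the reaction quotient is Q = [Cu²⁺]/([Cu⁺]·[Ag⁺]) = 96.0.
E = E° − (RT/nF) ln Q = 0.64 − (8.314×288)/(1×96485) × (4.565) = 0.640 − 0.113 = 0.527 V.

0.527 V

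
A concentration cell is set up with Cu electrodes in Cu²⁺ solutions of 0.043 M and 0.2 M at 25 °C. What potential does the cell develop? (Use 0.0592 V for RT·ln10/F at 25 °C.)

0.020 V

Both half-cells are Cu²⁺/Cu, so E°_cell = 0. The concentrated side is the cathode; the cell reaction moves Cu²⁺ from high to low concentration with n = 2.
Q = [Cu²⁺]_dilute/[Cu²⁺]_conc = 0.043/0.2 = 0.215.
E = 0 − (0.0592/2) log Q = −(0.0592/2)(-0.668) = 0.0198 V.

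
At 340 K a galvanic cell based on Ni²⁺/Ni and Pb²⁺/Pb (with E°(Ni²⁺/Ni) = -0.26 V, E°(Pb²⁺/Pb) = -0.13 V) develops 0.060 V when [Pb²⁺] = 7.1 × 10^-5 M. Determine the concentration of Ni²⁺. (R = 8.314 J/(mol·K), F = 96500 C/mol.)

From the Nernst equation, ln Q = nF(E° − E)/RT = 2×96500×(0.13 − 0.060)/(8.314×340) = 4.779, so Q = 119.
With Q = [Ni²⁺]/[Pb²⁺] and the known concentrations, [Ni²⁺] in the numerator gives [Ni²⁺] = 0.0085 M.

0.0085 M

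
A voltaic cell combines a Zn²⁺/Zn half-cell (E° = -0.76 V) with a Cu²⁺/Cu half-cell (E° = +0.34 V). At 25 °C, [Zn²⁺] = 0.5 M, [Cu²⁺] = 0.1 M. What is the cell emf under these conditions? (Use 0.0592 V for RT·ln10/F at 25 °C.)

1.08 V

The Cu²⁺/Cu couple has the higher reduction potential and acts as the cathode, so E°_cell = +0.34 − (-0.76) = 1.10 V.
Balancing electrons gives n = 2; the reaction quotient is Q = [Zn²⁺]/[Cu²⁺] = 5.00.
At 25 °C, E = E° − (0.0592/n) log Q = 1.10 − (0.0592/2)(0.699) = 1.100 − 0.021 = 1.079 V.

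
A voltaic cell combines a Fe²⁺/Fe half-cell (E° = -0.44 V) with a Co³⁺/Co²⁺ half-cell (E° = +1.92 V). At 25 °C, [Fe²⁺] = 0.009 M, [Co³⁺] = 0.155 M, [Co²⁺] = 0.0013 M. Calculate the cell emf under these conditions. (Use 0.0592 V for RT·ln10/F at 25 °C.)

2.54 V

The Co³⁺/Co²⁺ couple has the higher reduction potential and acts as the cathode, so E°_cell = +1.92 − (-0.44) = 2.36 V.
Balancing electrons gives n = 2; the reaction quotient is Q = [Fe²⁺]·[Co²⁺]^2/[Co³⁺]^2 = 6.33 × 10^-7.
At 25 °C, E = E° − (0.0592/n) log Q = 2.36 − (0.0592/2)(-6.199) = 2.360 + 0.183 = 2.543 V.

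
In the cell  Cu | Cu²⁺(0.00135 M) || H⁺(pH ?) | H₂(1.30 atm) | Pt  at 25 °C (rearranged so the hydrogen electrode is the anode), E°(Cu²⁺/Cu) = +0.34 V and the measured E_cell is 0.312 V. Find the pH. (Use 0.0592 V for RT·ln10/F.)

pH = 0.90

E°_cell = 0.34 V and n = 2.
log Q = n(E° − E)/0.0592 = 2×(0.34 − 0.312)/0.0592 = 0.946.
With Q = [H⁺]^2 / ([Cu²⁺]·P(H₂)), solving for [H⁺] gives log[H⁺] = -0.905, so pH = 0.90.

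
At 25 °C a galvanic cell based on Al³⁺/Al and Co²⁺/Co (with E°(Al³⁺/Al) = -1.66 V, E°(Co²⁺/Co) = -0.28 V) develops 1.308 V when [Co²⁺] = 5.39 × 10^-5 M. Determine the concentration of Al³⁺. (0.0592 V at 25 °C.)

0.0018 M

From the Nernst equation, log Q = n(E° − E)/0.0592 = 6(1.38 − 1.308)/0.0592 = 7.297, so Q = 1.98 × 10^7.
With Q = [Al³⁺]^2/[Co²⁺]^3 and the known concentrations, [Al³⁺]^2 in the numerator gives [Al³⁺] = 0.0018 M.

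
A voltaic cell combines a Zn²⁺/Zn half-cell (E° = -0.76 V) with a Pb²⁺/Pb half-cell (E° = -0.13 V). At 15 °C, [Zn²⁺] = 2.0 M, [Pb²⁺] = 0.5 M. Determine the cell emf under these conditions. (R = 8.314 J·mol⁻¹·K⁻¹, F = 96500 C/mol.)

0.613 V

The Pb²⁺/Pb couple has the higher reduction potential and acts as the cathode, so E°_cell = -0.13 − (-0.76) = 0.63 V.
Balancing electrons gives n = 2; the reaction quotient is Q = [Zn²⁺]/[Pb²⁺] = 4.00.
E = E° − (RT/nF) ln Q = 0.63 − (8.314×288)/(2×96500) × (1.386) = 0.630 − 0.017 = 0.613 V.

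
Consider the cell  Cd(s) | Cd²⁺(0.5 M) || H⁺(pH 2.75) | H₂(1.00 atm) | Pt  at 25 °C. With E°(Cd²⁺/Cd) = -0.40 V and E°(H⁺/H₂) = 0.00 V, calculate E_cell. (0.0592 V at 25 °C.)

The hydrogen couple is the cathode, so E°_cell = 0.40 V; n = 2.
[H⁺] = 10^(−2.75) = 0.0018 M, and Q = [Cd²⁺]·P(H₂) / [H⁺]^2 = 1.58 × 10^5.
E = E° − (0.0592/2) log Q = 0.40 − (0.0592/2)(5.199) = 0.246 V.

0.25 V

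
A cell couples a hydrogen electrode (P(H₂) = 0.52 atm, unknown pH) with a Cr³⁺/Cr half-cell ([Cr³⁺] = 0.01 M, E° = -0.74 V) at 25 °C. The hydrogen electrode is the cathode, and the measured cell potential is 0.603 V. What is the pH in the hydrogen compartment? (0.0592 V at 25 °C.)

pH = 3.12

E°_cell = 0.74 V and n = 6.
log Q = n(E° − E)/0.0592 = 6×(0.74 − 0.603)/0.0592 = 13.885.
With Q = [Cr³⁺]^2·P(H₂)^3 / [H⁺]^6, solving for [H⁺] gives log[H⁺] = -3.123, so pH = 3.12.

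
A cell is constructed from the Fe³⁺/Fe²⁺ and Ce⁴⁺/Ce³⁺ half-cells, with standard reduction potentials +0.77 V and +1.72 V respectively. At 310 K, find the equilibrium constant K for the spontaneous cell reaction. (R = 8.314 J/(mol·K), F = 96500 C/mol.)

E°_cell = +1.72 − (+0.77) = 0.95 V, with n = 1 electron transferred.
At equilibrium E = 0, so the Nernst equation gives ln K = nFE°/RT = (1)(96500)(0.95)/((8.314)(310)) = 35.57.
K = e^35.57 = 2.8 × 10^15.

2.8 × 10^15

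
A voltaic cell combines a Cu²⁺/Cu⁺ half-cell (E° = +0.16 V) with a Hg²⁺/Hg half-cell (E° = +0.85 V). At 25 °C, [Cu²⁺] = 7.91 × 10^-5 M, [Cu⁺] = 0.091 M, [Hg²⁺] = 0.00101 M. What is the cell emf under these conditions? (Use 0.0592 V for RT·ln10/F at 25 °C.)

0.783 V

The Hg²⁺/Hg couple has the higher reduction potential and acts as the cathode, so E°_cell = +0.85 − (+0.16) = 0.69 V.
Balancing electrons gives n = 2; the reaction quotient is Q = [Cu²⁺]^2/([Cu⁺]^2·[Hg²⁺]) = 7.48 × 10^-4.
At 25 °C, E = E° − (0.0592/n) log Q = 0.69 − (0.0592/2)(-3.126) = 0.690 + 0.093 = 0.783 V.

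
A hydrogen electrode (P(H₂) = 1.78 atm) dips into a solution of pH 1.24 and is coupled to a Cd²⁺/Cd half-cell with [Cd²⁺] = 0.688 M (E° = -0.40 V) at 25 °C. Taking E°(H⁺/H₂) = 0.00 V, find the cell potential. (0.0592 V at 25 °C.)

The hydrogen couple is the cathode, so E°_cell = 0.40 V; n = 2.
[H⁺] = 10^(−1.24) = 0.058 M, and Q = [Cd²⁺]·P(H₂) / [H⁺]^2 = 370.
E = E° − (0.0592/2) log Q = 0.40 − (0.0592/2)(2.568) = 0.324 V.

0.32 V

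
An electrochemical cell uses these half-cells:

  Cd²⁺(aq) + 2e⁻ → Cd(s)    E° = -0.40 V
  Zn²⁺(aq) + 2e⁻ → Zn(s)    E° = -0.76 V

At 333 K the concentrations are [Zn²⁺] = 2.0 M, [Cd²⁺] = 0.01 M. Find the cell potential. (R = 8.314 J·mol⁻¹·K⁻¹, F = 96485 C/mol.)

The Cd²⁺/Cd couple has the higher reduction potential and acts as the cathode, so E°_cell = -0.40 − (-0.76) = 0.36 V.
Balancing electrons gives n = 2; the reaction quotient is Q = [Zn²⁺]/[Cd²⁺] = 200.
E = E° − (RT/nF) ln Q = 0.36 − (8.314×333)/(2×96485) × (5.298) = 0.360 − 0.076 = 0.284 V.

0.284 V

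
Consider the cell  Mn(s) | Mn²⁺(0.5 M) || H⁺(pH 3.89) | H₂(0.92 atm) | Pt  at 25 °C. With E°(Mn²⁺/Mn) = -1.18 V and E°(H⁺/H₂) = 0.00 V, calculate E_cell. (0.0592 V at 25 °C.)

0.96 V

The hydrogen couple is the cathode, so E°_cell = 1.18 V; n = 2.
[H⁺] = 10^(−3.89) = 1.3 × 10^-4 M, and Q = [Mn²⁺]·P(H₂) / [H⁺]^2 = 2.77 × 10^7.
E = E° − (0.0592/2) log Q = 1.18 − (0.0592/2)(7.443) = 0.960 V.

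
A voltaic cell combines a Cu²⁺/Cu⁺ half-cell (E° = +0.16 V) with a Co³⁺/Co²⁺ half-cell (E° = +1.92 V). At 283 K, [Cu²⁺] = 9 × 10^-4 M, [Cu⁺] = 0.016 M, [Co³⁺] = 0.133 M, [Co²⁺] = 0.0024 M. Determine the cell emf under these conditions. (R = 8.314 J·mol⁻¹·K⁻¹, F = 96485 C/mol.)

The Co³⁺/Co²⁺ couple has the higher reduction potential and acts as the cathode, so E°_cell = +1.92 − (+0.16) = 1.76 V.
Balancing electrons gives n = 1; the reaction quotient is Q = [Cu²⁺]·[Co²⁺]/([Cu⁺]·[Co³⁺]) = 0.00102.
E = E° − (RT/nF) ln Q = 1.76 − (8.314×283)/(1×96485) × (-6.893) = 1.760 + 0.168 = 1.928 V.

1.93 V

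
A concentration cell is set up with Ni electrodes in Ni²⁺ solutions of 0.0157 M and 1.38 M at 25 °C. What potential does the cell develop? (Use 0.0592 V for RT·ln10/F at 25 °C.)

0.058 V

Both half-cells are Ni²⁺/Ni, so E°_cell = 0. The concentrated side is the cathode; the cell reaction moves Ni²⁺ from high to low concentration with n = 2.
Q = [Ni²⁺]_dilute/[Ni²⁺]_conc = 0.0157/1.38 = 0.0114.
E = 0 − (0.0592/2) log Q = −(0.0592/2)(-1.944) = 0.0575 V.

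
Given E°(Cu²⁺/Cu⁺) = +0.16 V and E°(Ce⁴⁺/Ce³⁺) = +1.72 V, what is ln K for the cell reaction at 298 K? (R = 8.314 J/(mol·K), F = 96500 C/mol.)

E°_cell = +1.72 − (+0.16) = 1.56 V, with n = 1 electron transferred.
At equilibrium E = 0, so the Nernst equation gives ln K = nFE°/RT = (1)(96500)(1.56)/((8.314)(298)) = 60.76.

ln K = 60.8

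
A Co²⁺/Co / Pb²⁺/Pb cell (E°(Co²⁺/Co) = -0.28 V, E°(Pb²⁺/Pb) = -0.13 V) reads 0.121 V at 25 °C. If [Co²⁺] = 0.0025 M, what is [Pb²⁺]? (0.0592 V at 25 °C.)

2.6 × 10^-4 M

From the Nernst equation, log Q = n(E° − E)/0.0592 = 2(0.15 − 0.121)/0.0592 = 0.980, so Q = 9.54.
With Q = [Co²⁺]/[Pb²⁺] and the known concentrations, [Pb²⁺] in the denominator gives [Pb²⁺] = 2.6 × 10^-4 M.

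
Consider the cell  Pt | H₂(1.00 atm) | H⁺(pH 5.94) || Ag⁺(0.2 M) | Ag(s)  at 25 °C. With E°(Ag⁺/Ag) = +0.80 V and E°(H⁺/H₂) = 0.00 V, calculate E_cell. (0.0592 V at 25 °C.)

1.11 V

The Ag⁺/Ag couple is the cathode, so E°_cell = 0.80 V; n = 2.
[H⁺] = 10^(−5.94) = 1.1 × 10^-6 M, and Q = [H⁺]^2 / ([Ag⁺]^2·P(H₂)) = 3.3 × 10^-11.
E = E° − (0.0592/2) log Q = 0.80 − (0.0592/2)(-10.482) = 1.110 V.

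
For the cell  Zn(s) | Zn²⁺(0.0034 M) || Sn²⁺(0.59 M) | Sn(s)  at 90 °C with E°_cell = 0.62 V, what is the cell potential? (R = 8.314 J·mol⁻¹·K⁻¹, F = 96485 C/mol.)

0.701 V

Balancing electrons gives n = 2; the reaction quotient is Q = [Zn²⁺]/[Sn²⁺] = 0.00576.
E = E° − (RT/nF) ln Q = 0.62 − (8.314×363)/(2×96485) × (-5.156) = 0.620 + 0.081 = 0.701 V.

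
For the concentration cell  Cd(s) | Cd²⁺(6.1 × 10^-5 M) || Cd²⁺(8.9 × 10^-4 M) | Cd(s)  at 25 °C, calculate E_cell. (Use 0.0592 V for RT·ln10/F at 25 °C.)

Both half-cells are Cd²⁺/Cd, so E°_cell = 0. The concentrated side is the cathode; the cell reaction moves Cd²⁺ from high to low concentration with n = 2.
Q = [Cd²⁺]_dilute/[Cd²⁺]_conc = 6.1 × 10^-5/8.9 × 10^-4 = 0.0685.
E = 0 − (0.0592/2) log Q = −(0.0592/2)(-1.164) = 0.0345 V.

0.034 V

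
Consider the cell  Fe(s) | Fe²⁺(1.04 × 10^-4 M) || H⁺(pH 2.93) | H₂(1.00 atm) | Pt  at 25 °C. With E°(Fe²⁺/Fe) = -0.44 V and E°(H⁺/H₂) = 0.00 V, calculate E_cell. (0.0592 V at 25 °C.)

The hydrogen couple is the cathode, so E°_cell = 0.44 V; n = 2.
[H⁺] = 10^(−2.93) = 0.0012 M, and Q = [Fe²⁺]·P(H₂) / [H⁺]^2 = 75.3.
E = E° − (0.0592/2) log Q = 0.44 − (0.0592/2)(1.877) = 0.384 V.

0.38 V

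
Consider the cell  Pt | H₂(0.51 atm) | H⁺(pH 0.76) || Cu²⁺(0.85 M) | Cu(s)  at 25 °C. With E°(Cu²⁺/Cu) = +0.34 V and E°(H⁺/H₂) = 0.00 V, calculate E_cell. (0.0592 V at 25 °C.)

0.37 V

The Cu²⁺/Cu couple is the cathode, so E°_cell = 0.34 V; n = 2.
[H⁺] = 10^(−0.76) = 0.17 M, and Q = [H⁺]^2 / ([Cu²⁺]·P(H₂)) = 0.0697.
E = E° − (0.0592/2) log Q = 0.34 − (0.0592/2)(-1.157) = 0.374 V.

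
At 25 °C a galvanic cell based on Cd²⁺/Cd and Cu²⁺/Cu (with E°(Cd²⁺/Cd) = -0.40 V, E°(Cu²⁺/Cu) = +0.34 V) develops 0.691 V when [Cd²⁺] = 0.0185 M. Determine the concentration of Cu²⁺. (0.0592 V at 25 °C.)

From the Nernst equation, log Q = n(E° − E)/0.0592 = 2(0.74 − 0.691)/0.0592 = 1.655, so Q = 45.2.
With Q = [Cd²⁺]/[Cu²⁺] and the known concentrations, [Cu²⁺] in the denominator gives [Cu²⁺] = 4.1 × 10^-4 M.

4.1 × 10^-4 M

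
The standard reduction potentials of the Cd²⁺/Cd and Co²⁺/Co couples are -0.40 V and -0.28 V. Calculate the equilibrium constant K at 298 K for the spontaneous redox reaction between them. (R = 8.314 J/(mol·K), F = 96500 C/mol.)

1.1 × 10^4

E°_cell = -0.28 − (-0.40) = 0.12 V, with n = 2 electrons transferred.
At equilibrium E = 0, so the Nernst equation gives ln K = nFE°/RT = (2)(96500)(0.12)/((8.314)(298)) = 9.35.
K = e^9.35 = 1.1 × 10^4.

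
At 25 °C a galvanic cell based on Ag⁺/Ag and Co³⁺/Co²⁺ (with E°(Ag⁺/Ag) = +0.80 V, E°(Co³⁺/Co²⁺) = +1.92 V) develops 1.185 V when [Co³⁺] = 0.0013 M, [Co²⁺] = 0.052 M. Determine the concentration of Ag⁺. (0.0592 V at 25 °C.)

From the Nernst equation, log Q = n(E° − E)/0.0592 = 1(1.12 − 1.185)/0.0592 = -1.098, so Q = 0.0798.
With Q = [Ag⁺]·[Co²⁺]/[Co³⁺] and the known concentrations, [Ag⁺] in the numerator gives [Ag⁺] = 0.002 M.

0.002 M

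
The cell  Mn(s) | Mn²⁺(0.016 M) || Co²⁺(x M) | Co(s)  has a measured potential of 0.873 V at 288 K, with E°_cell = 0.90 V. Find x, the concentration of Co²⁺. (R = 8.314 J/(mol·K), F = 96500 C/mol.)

0.0018 M

From the Nernst equation, ln Q = nF(E° − E)/RT = 2×96500×(0.90 − 0.873)/(8.314×288) = 2.176, so Q = 8.81.
With Q = [Mn²⁺]/[Co²⁺] and the known concentrations, [Co²⁺] in the denominator gives [Co²⁺] = 0.0018 M.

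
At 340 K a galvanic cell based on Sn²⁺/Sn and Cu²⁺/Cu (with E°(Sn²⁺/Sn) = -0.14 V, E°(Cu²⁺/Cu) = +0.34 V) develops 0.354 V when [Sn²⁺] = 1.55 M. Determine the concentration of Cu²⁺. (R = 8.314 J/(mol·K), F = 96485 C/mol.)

From the Nernst equation, ln Q = nF(E° − E)/RT = 2×96485×(0.48 − 0.354)/(8.314×340) = 8.601, so Q = 5440.
With Q = [Sn²⁺]/[Cu²⁺] and the known concentrations, [Cu²⁺] in the denominator gives [Cu²⁺] = 2.8 × 10^-4 M.

2.8 × 10^-4 M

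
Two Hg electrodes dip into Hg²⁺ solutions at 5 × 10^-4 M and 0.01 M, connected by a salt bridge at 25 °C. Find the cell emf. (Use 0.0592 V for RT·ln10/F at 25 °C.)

0.039 V

Both half-cells are Hg²⁺/Hg, so E°_cell = 0. The concentrated side is the cathode; the cell reaction moves Hg²⁺ from high to low concentration with n = 2.
Q = [Hg²⁺]_dilute/[Hg²⁺]_conc = 5 × 10^-4/0.01 = 0.0500.
E = 0 − (0.0592/2) log Q = −(0.0592/2)(-1.301) = 0.0385 V.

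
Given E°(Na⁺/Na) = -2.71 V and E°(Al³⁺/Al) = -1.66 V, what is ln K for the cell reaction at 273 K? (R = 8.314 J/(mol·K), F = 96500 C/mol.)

E°_cell = -1.66 − (-2.71) = 1.05 V, with n = 3 electrons transferred.
At equilibrium E = 0, so the Nernst equation gives ln K = nFE°/RT = (3)(96500)(1.05)/((8.314)(273)) = 133.93.

ln K = 133.9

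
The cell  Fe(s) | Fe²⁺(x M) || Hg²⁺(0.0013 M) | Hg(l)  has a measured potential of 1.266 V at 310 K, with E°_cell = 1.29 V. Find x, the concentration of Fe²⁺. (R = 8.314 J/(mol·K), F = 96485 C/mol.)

0.0078 M

From the Nernst equation, ln Q = nF(E° − E)/RT = 2×96485×(1.29 − 1.266)/(8.314×310) = 1.797, so Q = 6.03.
With Q = [Fe²⁺]/[Hg²⁺] and the known concentrations, [Fe²⁺] in the numerator gives [Fe²⁺] = 0.0078 M.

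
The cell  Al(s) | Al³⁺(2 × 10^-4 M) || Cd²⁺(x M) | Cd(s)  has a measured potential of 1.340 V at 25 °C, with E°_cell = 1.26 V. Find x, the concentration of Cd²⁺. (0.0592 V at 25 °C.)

From the Nernst equation, log Q = n(E° − E)/0.0592 = 6(1.26 − 1.340)/0.0592 = -8.108, so Q = 7.8 × 10^-9.
With Q = [Al³⁺]^2/[Cd²⁺]^3 and the known concentrations, [Cd²⁺]^3 in the denominator gives [Cd²⁺] = 1.7 M.

1.7 M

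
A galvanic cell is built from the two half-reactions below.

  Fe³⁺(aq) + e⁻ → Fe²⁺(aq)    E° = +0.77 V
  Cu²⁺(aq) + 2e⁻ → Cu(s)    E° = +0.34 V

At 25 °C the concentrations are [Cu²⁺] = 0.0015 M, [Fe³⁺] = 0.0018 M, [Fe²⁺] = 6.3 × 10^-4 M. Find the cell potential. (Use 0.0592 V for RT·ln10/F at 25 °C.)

0.541 V

The Fe³⁺/Fe²⁺ couple has the higher reduction potential and acts as the cathode, so E°_cell = +0.77 − (+0.34) = 0.43 V.
Balancing electrons gives n = 2; the reaction quotient is Q = [Cu²⁺]·[Fe²⁺]^2/[Fe³⁺]^2 = 1.84 × 10^-4.
At 25 °C, E = E° − (0.0592/n) log Q = 0.43 − (0.0592/2)(-3.736) = 0.430 + 0.111 = 0.541 V.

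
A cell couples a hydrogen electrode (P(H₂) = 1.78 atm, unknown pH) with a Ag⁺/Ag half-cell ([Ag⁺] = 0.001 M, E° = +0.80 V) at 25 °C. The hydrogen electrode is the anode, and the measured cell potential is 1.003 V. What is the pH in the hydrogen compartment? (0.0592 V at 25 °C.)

E°_cell = 0.80 V and n = 2.
log Q = n(E° − E)/0.0592 = 2×(0.80 − 1.003)/0.0592 = -6.858.
With Q = [H⁺]^2 / ([Ag⁺]^2·P(H₂)), solving for [H⁺] gives log[H⁺] = -6.304, so pH = 6.30.

pH = 6.30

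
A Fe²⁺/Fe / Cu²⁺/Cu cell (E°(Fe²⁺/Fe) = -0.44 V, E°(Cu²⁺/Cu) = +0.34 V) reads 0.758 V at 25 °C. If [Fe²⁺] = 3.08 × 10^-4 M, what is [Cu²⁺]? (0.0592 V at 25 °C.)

5.6 × 10^-5 M

From the Nernst equation, log Q = n(E° − E)/0.0592 = 2(0.78 − 0.758)/0.0592 = 0.743, so Q = 5.54.
With Q = [Fe²⁺]/[Cu²⁺] and the known concentrations, [Cu²⁺] in the denominator gives [Cu²⁺] = 5.6 × 10^-5 M.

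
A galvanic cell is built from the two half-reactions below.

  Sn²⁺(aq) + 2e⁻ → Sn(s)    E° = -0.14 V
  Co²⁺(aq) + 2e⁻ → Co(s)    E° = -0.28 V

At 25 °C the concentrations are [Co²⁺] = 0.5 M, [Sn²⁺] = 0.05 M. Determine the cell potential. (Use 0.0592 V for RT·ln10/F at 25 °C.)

The Sn²⁺/Sn couple has the higher reduction potential and acts as the cathode, so E°_cell = -0.14 − (-0.28) = 0.14 V.
Balancing electrons gives n = 2; the reaction quotient is Q = [Co²⁺]/[Sn²⁺] = 10.0.
At 25 °C, E = E° − (0.0592/n) log Q = 0.14 − (0.0592/2)(1.000) = 0.140 − 0.030 = 0.110 V.

0.110 V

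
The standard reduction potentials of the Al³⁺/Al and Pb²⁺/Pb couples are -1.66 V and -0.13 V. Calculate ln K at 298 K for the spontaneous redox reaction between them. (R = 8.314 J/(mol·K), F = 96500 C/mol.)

ln K = 357.6

E°_cell = -0.13 − (-1.66) = 1.53 V, with n = 6 electrons transferred.
At equilibrium E = 0, so the Nernst equation gives ln K = nFE°/RT = (6)(96500)(1.53)/((8.314)(298)) = 357.56.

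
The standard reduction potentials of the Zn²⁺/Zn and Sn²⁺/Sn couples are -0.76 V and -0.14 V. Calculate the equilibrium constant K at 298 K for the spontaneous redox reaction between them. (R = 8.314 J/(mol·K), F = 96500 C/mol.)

9.4 × 10^20

E°_cell = -0.14 − (-0.76) = 0.62 V, with n = 2 electrons transferred.
At equilibrium E = 0, so the Nernst equation gives ln K = nFE°/RT = (2)(96500)(0.62)/((8.314)(298)) = 48.30.
K = e^48.30 = 9.4 × 10^20.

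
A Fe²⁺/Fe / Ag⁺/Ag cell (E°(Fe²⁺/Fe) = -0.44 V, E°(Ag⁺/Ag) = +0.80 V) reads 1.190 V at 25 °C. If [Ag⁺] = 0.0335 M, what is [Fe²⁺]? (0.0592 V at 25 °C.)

0.055 M

From the Nernst equation, log Q = n(E° − E)/0.0592 = 2(1.24 − 1.190)/0.0592 = 1.689, so Q = 48.9.
With Q = [Fe²⁺]/[Ag⁺]^2 and the known concentrations, [Fe²⁺] in the numerator gives [Fe²⁺] = 0.055 M.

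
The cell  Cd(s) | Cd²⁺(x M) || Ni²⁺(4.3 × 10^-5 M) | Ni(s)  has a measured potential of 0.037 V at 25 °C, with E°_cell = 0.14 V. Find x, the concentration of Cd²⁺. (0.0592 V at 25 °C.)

0.13 M

From the Nernst equation, log Q = n(E° − E)/0.0592 = 2(0.14 − 0.037)/0.0592 = 3.480, so Q = 3020.
With Q = [Cd²⁺]/[Ni²⁺] and the known concentrations, [Cd²⁺] in the numerator gives [Cd²⁺] = 0.13 M.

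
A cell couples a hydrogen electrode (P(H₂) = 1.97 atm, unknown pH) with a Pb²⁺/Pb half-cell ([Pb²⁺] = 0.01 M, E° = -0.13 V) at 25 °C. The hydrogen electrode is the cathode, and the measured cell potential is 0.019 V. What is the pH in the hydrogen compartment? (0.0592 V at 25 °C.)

E°_cell = 0.13 V and n = 2.
log Q = n(E° − E)/0.0592 = 2×(0.13 − 0.019)/0.0592 = 3.750.
With Q = [Pb²⁺]·P(H₂) / [H⁺]^2, solving for [H⁺] gives log[H⁺] = -2.728, so pH = 2.73.

pH = 2.73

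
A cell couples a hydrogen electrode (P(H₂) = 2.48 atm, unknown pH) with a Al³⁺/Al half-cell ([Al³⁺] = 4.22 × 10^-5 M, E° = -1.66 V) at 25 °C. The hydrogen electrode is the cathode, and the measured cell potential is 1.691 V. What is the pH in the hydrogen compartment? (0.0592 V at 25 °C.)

E°_cell = 1.66 V and n = 6.
log Q = n(E° − E)/0.0592 = 6×(1.66 − 1.691)/0.0592 = -3.142.
With Q = [Al³⁺]^2·P(H₂)^3 / [H⁺]^6, solving for [H⁺] gives log[H⁺] = -0.737, so pH = 0.74.

pH = 0.74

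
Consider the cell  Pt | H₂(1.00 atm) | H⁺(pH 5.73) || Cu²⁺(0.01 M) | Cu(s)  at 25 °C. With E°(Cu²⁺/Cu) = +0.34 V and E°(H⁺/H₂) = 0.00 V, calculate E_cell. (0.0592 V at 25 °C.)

The Cu²⁺/Cu couple is the cathode, so E°_cell = 0.34 V; n = 2.
[H⁺] = 10^(−5.73) = 1.9 × 10^-6 M, and Q = [H⁺]^2 / ([Cu²⁺]·P(H₂)) = 3.47 × 10^-10.
E = E° − (0.0592/2) log Q = 0.34 − (0.0592/2)(-9.460) = 0.620 V.

0.62 V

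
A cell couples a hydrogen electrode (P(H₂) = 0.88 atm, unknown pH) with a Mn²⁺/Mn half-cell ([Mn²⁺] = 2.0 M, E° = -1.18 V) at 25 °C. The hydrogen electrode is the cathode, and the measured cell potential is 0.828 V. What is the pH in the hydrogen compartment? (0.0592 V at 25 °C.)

E°_cell = 1.18 V and n = 2.
log Q = n(E° − E)/0.0592 = 2×(1.18 − 0.828)/0.0592 = 11.892.
With Q = [Mn²⁺]·P(H₂) / [H⁺]^2, solving for [H⁺] gives log[H⁺] = -5.823, so pH = 5.82.

pH = 5.82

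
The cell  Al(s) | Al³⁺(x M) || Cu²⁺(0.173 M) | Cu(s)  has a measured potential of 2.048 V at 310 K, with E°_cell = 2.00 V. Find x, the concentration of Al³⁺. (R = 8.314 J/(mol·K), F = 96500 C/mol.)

From the Nernst equation, ln Q = nF(E° − E)/RT = 6×96500×(2.00 − 2.048)/(8.314×310) = -10.783, so Q = 2.07 × 10^-5.
With Q = [Al³⁺]^2/[Cu²⁺]^3 and the known concentrations, [Al³⁺]^2 in the numerator gives [Al³⁺] = 3.3 × 10^-4 M.

3.3 × 10^-4 M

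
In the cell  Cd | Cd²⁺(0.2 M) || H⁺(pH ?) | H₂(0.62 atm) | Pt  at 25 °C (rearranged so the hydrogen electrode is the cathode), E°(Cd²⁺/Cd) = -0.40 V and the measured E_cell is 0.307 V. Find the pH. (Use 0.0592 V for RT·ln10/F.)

pH = 2.02

E°_cell = 0.40 V and n = 2.
log Q = n(E° − E)/0.0592 = 2×(0.40 − 0.307)/0.0592 = 3.142.
With Q = [Cd²⁺]·P(H₂) / [H⁺]^2, solving for [H⁺] gives log[H⁺] = -2.024, so pH = 2.02.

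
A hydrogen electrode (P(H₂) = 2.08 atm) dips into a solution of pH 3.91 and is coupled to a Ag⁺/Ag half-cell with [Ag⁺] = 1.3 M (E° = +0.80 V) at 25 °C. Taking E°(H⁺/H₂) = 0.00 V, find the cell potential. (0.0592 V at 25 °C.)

1.05 V

The Ag⁺/Ag couple is the cathode, so E°_cell = 0.80 V; n = 2.
[H⁺] = 10^(−3.91) = 1.2 × 10^-4 M, and Q = [H⁺]^2 / ([Ag⁺]^2·P(H₂)) = 4.31 × 10^-9.
E = E° − (0.0592/2) log Q = 0.80 − (0.0592/2)(-8.366) = 1.048 V.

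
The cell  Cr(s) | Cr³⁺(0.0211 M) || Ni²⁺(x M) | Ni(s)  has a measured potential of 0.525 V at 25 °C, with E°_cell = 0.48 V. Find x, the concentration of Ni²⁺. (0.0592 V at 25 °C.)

2.5 M

From the Nernst equation, log Q = n(E° − E)/0.0592 = 6(0.48 − 0.525)/0.0592 = -4.561, so Q = 2.75 × 10^-5.
With Q = [Cr³⁺]^2/[Ni²⁺]^3 and the known concentrations, [Ni²⁺]^3 in the denominator gives [Ni²⁺] = 2.5 M.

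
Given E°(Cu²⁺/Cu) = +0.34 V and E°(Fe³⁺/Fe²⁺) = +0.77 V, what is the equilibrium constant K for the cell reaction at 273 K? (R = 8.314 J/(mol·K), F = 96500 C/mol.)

7.6 × 10^15

E°_cell = +0.77 − (+0.34) = 0.43 V, with n = 2 electrons transferred.
At equilibrium E = 0, so the Nernst equation gives ln K = nFE°/RT = (2)(96500)(0.43)/((8.314)(273)) = 36.56.
K = e^36.56 = 7.6 × 10^15.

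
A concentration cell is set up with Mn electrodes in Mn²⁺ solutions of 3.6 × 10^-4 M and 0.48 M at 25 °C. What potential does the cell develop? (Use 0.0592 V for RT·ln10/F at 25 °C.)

0.092 V

Both half-cells are Mn²⁺/Mn, so E°_cell = 0. The concentrated side is the cathode; the cell reaction moves Mn²⁺ from high to low concentration with n = 2.
Q = [Mn²⁺]_dilute/[Mn²⁺]_conc = 3.6 × 10^-4/0.48 = 7.5 × 10^-4.
E = 0 − (0.0592/2) log Q = −(0.0592/2)(-3.125) = 0.0925 V.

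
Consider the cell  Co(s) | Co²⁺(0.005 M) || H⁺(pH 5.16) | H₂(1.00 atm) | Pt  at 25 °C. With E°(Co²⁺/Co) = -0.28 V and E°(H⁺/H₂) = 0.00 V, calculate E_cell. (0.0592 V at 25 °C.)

The hydrogen couple is the cathode, so E°_cell = 0.28 V; n = 2.
[H⁺] = 10^(−5.16) = 6.9 × 10^-6 M, and Q = [Co²⁺]·P(H₂) / [H⁺]^2 = 1.04 × 10^8.
E = E° − (0.0592/2) log Q = 0.28 − (0.0592/2)(8.019) = 0.043 V.

0.043 V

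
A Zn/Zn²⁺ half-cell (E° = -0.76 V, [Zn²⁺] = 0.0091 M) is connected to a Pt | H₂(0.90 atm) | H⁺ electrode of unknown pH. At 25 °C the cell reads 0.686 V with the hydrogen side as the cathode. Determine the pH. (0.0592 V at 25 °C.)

pH = 2.29

E°_cell = 0.76 V and n = 2.
log Q = n(E° − E)/0.0592 = 2×(0.76 − 0.686)/0.0592 = 2.500.
With Q = [Zn²⁺]·P(H₂) / [H⁺]^2, solving for [H⁺] gives log[H⁺] = -2.293, so pH = 2.29.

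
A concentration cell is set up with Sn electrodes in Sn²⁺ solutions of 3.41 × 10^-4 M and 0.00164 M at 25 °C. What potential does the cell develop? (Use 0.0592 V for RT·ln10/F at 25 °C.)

0.020 V

Both half-cells are Sn²⁺/Sn, so E°_cell = 0. The concentrated side is the cathode; the cell reaction moves Sn²⁺ from high to low concentration with n = 2.
Q = [Sn²⁺]_dilute/[Sn²⁺]_conc = 3.41 × 10^-4/0.00164 = 0.208.
E = 0 − (0.0592/2) log Q = −(0.0592/2)(-0.682) = 0.0202 V.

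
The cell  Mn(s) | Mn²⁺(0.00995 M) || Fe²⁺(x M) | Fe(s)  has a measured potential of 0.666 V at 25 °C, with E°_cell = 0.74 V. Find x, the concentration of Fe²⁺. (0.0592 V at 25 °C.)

3.1 × 10^-5 M

From the Nernst equation, log Q = n(E° − E)/0.0592 = 2(0.74 − 0.666)/0.0592 = 2.500, so Q = 316.
With Q = [Mn²⁺]/[Fe²⁺] and the known concentrations, [Fe²⁺] in the denominator gives [Fe²⁺] = 3.1 × 10^-5 M.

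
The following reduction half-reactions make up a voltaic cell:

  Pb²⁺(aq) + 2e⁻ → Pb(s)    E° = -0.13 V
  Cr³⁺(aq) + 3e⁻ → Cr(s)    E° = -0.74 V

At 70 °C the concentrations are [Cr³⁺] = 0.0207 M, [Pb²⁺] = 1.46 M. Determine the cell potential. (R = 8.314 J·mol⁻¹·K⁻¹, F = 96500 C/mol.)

0.654 V

The Pb²⁺/Pb couple has the higher reduction potential and acts as the cathode, so E°_cell = -0.13 − (-0.74) = 0.61 V.
Balancing electrons gives n = 6; the reaction quotient is Q = [Cr³⁺]^2/[Pb²⁺]^3 = 1.38 × 10^-4.
E = E° − (RT/nF) ln Q = 0.61 − (8.314×343)/(6×96500) × (-8.891) = 0.610 + 0.044 = 0.654 V.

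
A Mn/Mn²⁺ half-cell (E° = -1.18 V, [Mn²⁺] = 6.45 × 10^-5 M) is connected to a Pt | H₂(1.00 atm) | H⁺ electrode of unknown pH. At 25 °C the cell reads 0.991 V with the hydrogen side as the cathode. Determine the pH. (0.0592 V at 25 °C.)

E°_cell = 1.18 V and n = 2.
log Q = n(E° − E)/0.0592 = 2×(1.18 − 0.991)/0.0592 = 6.385.
With Q = [Mn²⁺]·P(H₂) / [H⁺]^2, solving for [H⁺] gives log[H⁺] = -5.288, so pH = 5.29.

pH = 5.29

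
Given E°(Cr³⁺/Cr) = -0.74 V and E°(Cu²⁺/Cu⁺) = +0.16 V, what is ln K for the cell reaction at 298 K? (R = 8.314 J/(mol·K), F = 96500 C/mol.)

E°_cell = +0.16 − (-0.74) = 0.90 V, with n = 3 electrons transferred.
At equilibrium E = 0, so the Nernst equation gives ln K = nFE°/RT = (3)(96500)(0.90)/((8.314)(298)) = 105.16.

ln K = 105.2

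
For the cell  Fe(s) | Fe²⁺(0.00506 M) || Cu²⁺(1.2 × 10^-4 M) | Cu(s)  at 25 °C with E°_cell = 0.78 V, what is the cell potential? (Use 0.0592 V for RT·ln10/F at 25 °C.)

Balancing electrons gives n = 2; the reaction quotient is Q = [Fe²⁺]/[Cu²⁺] = 42.2.
At 25 °C, E = E° − (0.0592/n) log Q = 0.78 − (0.0592/2)(1.625) = 0.780 − 0.048 = 0.732 V.

0.732 V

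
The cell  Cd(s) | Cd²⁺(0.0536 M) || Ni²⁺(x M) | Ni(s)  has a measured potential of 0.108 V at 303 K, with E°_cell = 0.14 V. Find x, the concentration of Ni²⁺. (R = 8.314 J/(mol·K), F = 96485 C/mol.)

0.0046 M

From the Nernst equation, ln Q = nF(E° − E)/RT = 2×96485×(0.14 − 0.108)/(8.314×303) = 2.451, so Q = 11.6.
With Q = [Cd²⁺]/[Ni²⁺] and the known concentrations, [Ni²⁺] in the denominator gives [Ni²⁺] = 0.0046 M.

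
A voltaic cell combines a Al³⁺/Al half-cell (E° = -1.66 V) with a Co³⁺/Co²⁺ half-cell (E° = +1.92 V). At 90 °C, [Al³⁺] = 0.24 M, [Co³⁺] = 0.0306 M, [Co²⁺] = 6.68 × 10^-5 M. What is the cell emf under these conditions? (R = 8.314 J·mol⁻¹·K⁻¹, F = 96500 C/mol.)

The Co³⁺/Co²⁺ couple has the higher reduction potential and acts as the cathode, so E°_cell = +1.92 − (-1.66) = 3.58 V.
Balancing electrons gives n = 3; the reaction quotient is Q = [Al³⁺]·[Co²⁺]^3/[Co³⁺]^3 = 2.5 × 10^-9.
E = E° − (RT/nF) ln Q = 3.58 − (8.314×363)/(3×96500) × (-19.808) = 3.580 + 0.206 = 3.786 V.

3.79 V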